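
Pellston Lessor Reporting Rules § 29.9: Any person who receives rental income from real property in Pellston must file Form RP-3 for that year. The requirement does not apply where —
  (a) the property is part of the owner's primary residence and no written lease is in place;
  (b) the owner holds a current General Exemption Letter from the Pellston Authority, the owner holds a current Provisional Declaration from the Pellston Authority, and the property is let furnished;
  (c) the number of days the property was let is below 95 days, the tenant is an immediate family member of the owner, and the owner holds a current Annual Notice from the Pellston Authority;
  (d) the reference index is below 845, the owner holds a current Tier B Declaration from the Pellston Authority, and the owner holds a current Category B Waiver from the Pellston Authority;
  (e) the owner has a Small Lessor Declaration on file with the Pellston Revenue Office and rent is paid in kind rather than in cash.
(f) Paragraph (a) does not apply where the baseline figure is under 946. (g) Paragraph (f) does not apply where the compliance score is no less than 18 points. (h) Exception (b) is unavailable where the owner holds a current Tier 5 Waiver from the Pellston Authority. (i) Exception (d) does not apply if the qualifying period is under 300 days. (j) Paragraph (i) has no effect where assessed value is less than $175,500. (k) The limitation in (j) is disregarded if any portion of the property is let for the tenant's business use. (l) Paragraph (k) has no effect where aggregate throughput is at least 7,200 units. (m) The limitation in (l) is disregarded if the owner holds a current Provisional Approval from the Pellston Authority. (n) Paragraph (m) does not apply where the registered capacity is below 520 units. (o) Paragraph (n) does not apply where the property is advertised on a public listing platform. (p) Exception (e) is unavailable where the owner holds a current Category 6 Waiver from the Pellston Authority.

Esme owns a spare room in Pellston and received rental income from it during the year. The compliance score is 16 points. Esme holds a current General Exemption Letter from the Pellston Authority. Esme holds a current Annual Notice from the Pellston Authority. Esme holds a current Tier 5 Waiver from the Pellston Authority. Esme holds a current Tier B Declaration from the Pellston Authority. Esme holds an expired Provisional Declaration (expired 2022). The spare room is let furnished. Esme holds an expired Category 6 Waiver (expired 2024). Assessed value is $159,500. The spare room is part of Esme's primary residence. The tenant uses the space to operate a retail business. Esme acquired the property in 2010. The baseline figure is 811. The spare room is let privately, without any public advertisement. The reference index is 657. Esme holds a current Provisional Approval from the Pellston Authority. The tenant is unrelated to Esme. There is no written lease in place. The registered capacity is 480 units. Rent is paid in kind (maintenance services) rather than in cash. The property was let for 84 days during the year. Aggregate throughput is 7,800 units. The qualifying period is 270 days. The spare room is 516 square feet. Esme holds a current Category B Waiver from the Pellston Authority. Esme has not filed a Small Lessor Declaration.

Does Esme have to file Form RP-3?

All of (a)'s requirements are met (the spare room is part of the primary residence; there is no written lease). However, paragraphs (f)–(g) must be considered: (f) operates against (a): the baseline figure is 811, under the 946 limit. (g) is not engaged (the compliance score is 16 points, short of 18 points), so (f) stands. So (a) is unavailable.
Exception (b) requires that the owner holds a current Provisional Declaration from the Pellston Authority; but no current Provisional Declaration is held, so (b) is unavailable.
Exception (c) requires that the tenant is an immediate family member of the owner; but the tenant is unrelated to the owner, so (c) is unavailable.
Exception (d): the reference index is 657, below the 845 limit; a current Tier B Declaration is held; a current Category B Waiver is held — every condition holds. As to paragraphs (i)–(o): (i) operates (the qualifying period is 270 days, under the 300 days limit), but yields to (j): (j) operates against (i): assessed value is $159,500, less than the $175,500 limit. (k) would limit (j) — the space is let for business use — but (l) sets (k) aside: (l) operates against (k): aggregate throughput is 7,800 units, meeting the 7,200 units threshold. (m) is triggered (a current Provisional Approval is held), but is set aside by (n): (n) operates against (m): the registered capacity is 480 units, below the 520 units limit. (o), which would lift (n), does not operate here — the property is let privately without advertisement. Exception (d) stands.
Exception (e) requires that the owner has a Small Lessor Declaration on file with the Pellston Revenue Office; but no Small Lessor Declaration is on file, so (e) is unavailable.

No — exception (d) applies; Esme is not required to file Form RP-3.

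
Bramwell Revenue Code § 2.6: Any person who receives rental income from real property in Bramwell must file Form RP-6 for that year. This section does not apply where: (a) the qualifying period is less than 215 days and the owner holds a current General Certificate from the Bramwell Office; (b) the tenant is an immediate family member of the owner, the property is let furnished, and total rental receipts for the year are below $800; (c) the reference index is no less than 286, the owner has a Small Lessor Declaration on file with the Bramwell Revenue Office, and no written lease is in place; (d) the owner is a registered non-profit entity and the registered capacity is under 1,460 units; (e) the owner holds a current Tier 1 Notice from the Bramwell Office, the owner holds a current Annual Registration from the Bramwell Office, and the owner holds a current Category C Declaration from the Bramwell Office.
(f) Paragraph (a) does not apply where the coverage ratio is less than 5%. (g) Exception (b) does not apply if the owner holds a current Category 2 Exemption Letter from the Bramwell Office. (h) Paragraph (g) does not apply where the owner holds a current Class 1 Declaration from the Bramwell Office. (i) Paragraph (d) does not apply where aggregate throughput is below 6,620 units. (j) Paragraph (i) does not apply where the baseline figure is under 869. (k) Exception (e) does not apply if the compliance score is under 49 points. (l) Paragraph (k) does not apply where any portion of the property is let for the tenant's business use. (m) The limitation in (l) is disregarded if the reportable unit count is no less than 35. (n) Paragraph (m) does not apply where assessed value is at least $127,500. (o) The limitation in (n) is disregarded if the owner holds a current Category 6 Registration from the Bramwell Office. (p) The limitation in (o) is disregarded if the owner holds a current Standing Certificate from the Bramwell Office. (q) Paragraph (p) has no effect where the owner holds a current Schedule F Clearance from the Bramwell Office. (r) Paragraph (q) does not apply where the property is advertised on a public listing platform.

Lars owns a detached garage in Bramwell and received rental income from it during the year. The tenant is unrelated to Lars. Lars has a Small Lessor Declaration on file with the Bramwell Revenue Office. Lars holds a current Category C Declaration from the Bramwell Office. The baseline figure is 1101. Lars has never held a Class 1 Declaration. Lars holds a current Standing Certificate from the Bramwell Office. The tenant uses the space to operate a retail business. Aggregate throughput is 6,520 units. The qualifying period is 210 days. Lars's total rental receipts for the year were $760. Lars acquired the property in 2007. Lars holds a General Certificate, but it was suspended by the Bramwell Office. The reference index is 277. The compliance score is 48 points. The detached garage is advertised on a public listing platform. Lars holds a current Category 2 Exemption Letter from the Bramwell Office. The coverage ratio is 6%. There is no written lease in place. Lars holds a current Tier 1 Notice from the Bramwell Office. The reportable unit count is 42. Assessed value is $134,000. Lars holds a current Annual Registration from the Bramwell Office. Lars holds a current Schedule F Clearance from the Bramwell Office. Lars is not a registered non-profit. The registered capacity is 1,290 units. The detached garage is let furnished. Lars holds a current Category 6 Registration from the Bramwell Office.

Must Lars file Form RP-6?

Exception (a) fails — the General Certificate is not current.
Exception (b) requires that the tenant is an immediate family member of the owner; but the tenant is unrelated to the owner, so (b) is unavailable.
Exception (c) requires that the reference index is no less than 286; but the reference index is 277, short of 286, so (c) is unavailable.
Exception (d) fails — Lars is not a registered non-profit.
All of (e)'s requirements are met (a current Tier 1 Notice is held; a current Annual Registration is held; a current Category C Declaration is held). Considering the limiting provisions: (k) applies (the compliance score is 48 points, under the 49 points limit), but yields to (l): (l) operates against (k): the space is let for business use. (m) would limit (l) — the reportable unit count is 42, meeting the 35 threshold — but (n) sets (m) aside: (n) operates against (m): assessed value is $134,000, meeting the $127,500 threshold. (o) operates (a current Category 6 Registration is held), but is set aside by (p): (p) operates against (o): a current Standing Certificate is held. (q) is engaged (a current Schedule F Clearance is held), but yields to (r): (r) operates against (q): the property is publicly advertised. Exception (e) stands.

No — exception (e) applies; Lars is not required to file Form RP-6.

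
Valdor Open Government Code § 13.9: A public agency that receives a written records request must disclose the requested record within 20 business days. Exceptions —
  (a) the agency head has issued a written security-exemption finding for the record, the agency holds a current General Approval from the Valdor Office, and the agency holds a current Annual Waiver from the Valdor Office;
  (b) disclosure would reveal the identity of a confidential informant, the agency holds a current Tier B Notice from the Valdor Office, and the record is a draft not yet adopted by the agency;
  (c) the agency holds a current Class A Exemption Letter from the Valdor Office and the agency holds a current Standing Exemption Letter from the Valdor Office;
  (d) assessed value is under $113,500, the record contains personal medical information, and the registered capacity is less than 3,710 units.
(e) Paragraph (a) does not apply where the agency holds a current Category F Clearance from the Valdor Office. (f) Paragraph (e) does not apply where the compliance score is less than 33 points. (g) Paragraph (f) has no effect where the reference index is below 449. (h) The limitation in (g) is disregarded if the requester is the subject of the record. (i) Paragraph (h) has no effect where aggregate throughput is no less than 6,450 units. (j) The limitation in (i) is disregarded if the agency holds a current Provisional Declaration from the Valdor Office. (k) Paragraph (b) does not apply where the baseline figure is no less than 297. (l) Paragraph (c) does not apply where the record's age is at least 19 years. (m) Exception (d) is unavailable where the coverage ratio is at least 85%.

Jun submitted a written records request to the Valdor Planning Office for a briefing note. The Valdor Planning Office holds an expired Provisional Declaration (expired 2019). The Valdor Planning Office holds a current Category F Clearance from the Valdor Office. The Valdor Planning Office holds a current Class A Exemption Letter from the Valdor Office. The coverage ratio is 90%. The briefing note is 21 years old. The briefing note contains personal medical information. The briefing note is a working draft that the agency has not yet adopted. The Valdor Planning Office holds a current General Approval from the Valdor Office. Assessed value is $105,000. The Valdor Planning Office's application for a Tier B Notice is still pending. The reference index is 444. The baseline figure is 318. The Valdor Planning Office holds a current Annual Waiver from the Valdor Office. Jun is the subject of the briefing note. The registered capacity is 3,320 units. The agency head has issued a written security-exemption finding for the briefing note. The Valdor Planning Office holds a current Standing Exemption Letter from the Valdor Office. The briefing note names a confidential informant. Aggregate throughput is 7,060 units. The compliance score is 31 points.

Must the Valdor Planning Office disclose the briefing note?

Exception (a) is satisfied on its face — a written security-exemption finding has been issued; a current General Approval is held; a current Annual Waiver is held. Turning to paragraphs (e)–(j): (e) operates against (a): a current Category F Clearance is held. (f) operates (the compliance score is 31 points, less than the 33 points limit), but is set aside by (g): (g) operates against (f): the reference index is 444, below the 449 limit. (h) is engaged (Jun is the subject of the briefing note), but is itself disapplied by (i): (i) is engaged — aggregate throughput is 7,060 units, meeting the 6,450 units threshold. (j), which would lift (i), is inapplicable — there is no Provisional Declaration in force. Exception (a) does not apply.
Exception (b) requires that the agency holds a current Tier B Notice from the Valdor Office; but there is no Tier B Notice in force, so (b) is unavailable.
Exception (c): a current Class A Exemption Letter is held; a current Standing Exemption Letter is held — every condition holds. Turning to paragraph (l): (l) operates — the record's age is 21 years, meeting the 19 years threshold. Exception (c) does not apply.
Exception (d): assessed value is $105,000, under the $113,500 limit; the briefing note contains personal medical information; the registered capacity is 3,320 units, less than the 3,710 units limit — every condition holds. But: (m) operates — the coverage ratio is 90%, meeting the 85% threshold. (d) is therefore removed.
Every exception is unavailable, so the rule governs.

Yes — the Valdor Planning Office must disclose the briefing note.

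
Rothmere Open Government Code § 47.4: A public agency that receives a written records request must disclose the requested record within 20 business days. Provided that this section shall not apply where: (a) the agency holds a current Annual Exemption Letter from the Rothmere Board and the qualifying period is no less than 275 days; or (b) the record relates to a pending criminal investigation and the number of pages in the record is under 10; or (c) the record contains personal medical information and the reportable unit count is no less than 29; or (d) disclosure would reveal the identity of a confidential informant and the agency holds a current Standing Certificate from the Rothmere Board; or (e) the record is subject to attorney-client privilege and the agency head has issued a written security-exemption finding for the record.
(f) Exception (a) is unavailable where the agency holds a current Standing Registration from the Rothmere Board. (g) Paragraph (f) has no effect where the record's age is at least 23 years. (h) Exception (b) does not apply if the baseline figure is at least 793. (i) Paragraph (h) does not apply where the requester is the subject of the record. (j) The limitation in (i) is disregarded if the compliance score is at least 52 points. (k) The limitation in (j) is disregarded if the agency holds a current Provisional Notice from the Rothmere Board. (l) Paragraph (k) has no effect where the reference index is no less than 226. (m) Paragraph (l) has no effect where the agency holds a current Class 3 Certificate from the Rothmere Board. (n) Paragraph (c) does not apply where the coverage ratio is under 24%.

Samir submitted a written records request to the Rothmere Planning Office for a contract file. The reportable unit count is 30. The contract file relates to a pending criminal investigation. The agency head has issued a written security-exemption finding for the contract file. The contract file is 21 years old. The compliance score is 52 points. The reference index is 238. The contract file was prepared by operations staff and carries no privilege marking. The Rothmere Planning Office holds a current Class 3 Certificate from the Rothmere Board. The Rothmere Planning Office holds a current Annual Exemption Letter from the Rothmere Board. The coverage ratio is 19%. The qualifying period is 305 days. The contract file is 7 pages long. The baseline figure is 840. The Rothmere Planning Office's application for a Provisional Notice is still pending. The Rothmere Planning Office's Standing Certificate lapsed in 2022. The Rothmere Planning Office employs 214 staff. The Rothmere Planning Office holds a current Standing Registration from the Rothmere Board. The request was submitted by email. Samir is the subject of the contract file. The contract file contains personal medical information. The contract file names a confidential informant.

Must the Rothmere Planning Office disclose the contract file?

All of (a)'s requirements are met (a current Annual Exemption Letter is held; the qualifying period is 305 days, meeting the 275 days threshold). However, paragraphs (f)–(g) must be considered: (f) operates against (a): a current Standing Registration is held. (g), which would lift (f), is not engaged — the record's age is 21 years, short of 23 years. Exception (a) does not apply.
Exception (b): the contract file relates to a pending investigation; the number of pages in the record is 7, under the 10 limit — every condition holds. However, paragraphs (h)–(m) must be considered: (h) operates against (b): the baseline figure is 840, meeting the 793 threshold. (i) would limit (h) — Samir is the subject of the contract file — but (j) sets (i) aside: (j) is triggered — the compliance score is 52 points, meeting the 52 points threshold. (k) is not engaged (no current Provisional Notice is held), so (j) stands. Exception (b) does not apply.
Exception (c): the contract file contains personal medical information; the reportable unit count is 30, meeting the 29 threshold — every condition holds. But: (n) is triggered — the coverage ratio is 19%, under the 24% limit. Exception (c) does not apply.
Exception (d) fails — no current Standing Certificate is held.
Exception (e) fails — the contract file carries no privilege marking.
No exception is made out. the Rothmere Planning Office falls within the general rule.

Yes — the Rothmere Planning Office must disclose the contract file.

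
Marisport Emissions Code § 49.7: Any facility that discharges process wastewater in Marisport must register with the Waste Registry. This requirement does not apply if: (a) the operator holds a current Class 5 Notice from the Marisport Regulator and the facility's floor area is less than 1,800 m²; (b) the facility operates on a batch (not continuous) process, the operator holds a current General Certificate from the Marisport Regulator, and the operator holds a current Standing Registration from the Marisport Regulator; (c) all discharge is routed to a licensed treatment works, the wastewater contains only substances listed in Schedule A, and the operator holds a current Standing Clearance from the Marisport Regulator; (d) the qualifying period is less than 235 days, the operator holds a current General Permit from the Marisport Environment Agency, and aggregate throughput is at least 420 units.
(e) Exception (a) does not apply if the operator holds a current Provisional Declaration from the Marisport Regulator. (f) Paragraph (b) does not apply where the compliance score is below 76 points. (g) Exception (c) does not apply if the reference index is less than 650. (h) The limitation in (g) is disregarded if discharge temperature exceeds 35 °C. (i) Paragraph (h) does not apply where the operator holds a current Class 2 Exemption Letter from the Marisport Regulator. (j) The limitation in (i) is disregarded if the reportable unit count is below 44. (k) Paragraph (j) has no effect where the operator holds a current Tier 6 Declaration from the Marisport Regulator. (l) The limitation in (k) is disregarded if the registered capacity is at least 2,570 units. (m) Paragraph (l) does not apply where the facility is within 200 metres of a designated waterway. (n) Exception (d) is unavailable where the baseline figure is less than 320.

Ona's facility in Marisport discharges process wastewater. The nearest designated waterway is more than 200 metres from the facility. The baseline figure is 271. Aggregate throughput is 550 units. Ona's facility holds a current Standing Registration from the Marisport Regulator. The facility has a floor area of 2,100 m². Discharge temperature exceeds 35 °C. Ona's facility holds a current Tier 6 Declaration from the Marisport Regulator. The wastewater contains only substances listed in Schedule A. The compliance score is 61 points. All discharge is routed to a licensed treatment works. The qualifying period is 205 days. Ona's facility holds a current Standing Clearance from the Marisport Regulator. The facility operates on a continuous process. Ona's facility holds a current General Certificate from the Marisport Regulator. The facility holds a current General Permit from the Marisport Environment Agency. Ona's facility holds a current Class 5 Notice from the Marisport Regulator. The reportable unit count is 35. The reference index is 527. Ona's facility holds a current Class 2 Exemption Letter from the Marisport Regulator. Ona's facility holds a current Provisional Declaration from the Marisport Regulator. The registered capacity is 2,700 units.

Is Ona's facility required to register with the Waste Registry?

Exception (a) fails — the facility's floor area is 2,100 m², not less than 1,800 m².
Exception (b) requires that the facility operates on a batch (not continuous) process; but the facility operates on a continuous process, so (b) is unavailable.
Exception (c): discharge is routed to a licensed treatment works; the wastewater is Schedule-A-only; a current Standing Clearance is held — every condition holds. Applying paragraphs (g)–(m): (g) operates (the reference index is 527, less than the 650 limit), but is displaced by (h): (h) applies — discharge temperature exceeds 35 °C. (i) is engaged (a current Class 2 Exemption Letter is held), but is overridden by (j): (j) operates against (i): the reportable unit count is 35, below the 44 limit. (k) would limit (j) — a current Tier 6 Declaration is held — but (l) sets (k) aside: (l) operates against (k): the registered capacity is 2,700 units, meeting the 2,570 units threshold. (m) is inapplicable (the facility is more than 200 m from any designated waterway), so (l) stands. Exception (c) stands.
All of (d)'s requirements are met (the qualifying period is 205 days, less than the 235 days limit; a current General Permit is held; aggregate throughput is 550 units, meeting the 420 units threshold). But: (n) operates against (d): the baseline figure is 271, less than the 320 limit. (d) is therefore removed.

No — exception (c) applies; Ona's facility is not required to register with the Waste Registry.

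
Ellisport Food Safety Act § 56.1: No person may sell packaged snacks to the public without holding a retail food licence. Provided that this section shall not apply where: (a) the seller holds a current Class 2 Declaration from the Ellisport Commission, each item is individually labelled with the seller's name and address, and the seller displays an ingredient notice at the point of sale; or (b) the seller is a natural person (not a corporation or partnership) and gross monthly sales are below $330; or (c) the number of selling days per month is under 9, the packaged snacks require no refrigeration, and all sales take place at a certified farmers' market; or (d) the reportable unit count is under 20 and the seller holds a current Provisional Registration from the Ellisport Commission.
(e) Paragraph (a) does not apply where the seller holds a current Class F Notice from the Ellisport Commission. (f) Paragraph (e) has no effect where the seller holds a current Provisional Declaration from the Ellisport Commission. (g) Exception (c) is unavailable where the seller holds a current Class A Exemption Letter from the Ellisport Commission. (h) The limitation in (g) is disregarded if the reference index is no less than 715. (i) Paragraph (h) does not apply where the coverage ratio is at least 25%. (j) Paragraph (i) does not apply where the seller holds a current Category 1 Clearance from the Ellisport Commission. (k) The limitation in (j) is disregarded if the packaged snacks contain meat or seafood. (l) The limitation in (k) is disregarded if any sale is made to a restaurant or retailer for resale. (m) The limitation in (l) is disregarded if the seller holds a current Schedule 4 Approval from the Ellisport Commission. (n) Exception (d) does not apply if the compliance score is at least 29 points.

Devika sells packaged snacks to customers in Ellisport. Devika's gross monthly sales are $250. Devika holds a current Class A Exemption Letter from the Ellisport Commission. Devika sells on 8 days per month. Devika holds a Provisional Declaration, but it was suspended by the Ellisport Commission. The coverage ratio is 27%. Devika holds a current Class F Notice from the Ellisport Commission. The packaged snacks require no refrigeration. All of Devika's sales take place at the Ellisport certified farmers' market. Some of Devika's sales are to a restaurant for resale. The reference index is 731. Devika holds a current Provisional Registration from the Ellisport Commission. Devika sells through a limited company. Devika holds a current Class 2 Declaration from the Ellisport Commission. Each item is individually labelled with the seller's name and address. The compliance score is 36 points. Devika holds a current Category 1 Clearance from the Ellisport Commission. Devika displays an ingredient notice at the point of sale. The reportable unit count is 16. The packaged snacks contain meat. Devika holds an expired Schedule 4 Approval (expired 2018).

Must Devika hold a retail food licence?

No — exception (c) applies; Devika is not required to hold a retail food licence.

Exception (a): a current Class 2 Declaration is held; items are individually labelled; an ingredient notice is displayed — every condition holds. But applying paragraphs (e)–(f): (e) operates against (a): a current Class F Notice is held. (f) does not operate here (no current Provisional Declaration is held), so (e) stands. (a) is therefore removed.
Exception (b) requires that the seller is a natural person (not a corporation or partnership); but the seller operates through a limited company, so (b) is unavailable.
All of (c)'s requirements are met (the number of selling days per month is 8, under the 9 limit; the packaged snacks are shelf-stable; all sales are at a certified farmers' market). Under paragraphs (g)–(m): (g) would limit (c) — a current Class A Exemption Letter is held — but (h) sets (g) aside: (h) is engaged — the reference index is 731, meeting the 715 threshold. (i) operates (the coverage ratio is 27%, meeting the 25% threshold), but is displaced by (j): (j) operates against (i): a current Category 1 Clearance is held. (k) applies (the packaged snacks contain meat), but yields to (l): (l) is engaged — some sales are to a restaurant for resale. (m) is not triggered (no current Schedule 4 Approval is held), so (l) stands. (c) remains available.
Exception (d): the reportable unit count is 16, under the 20 limit; a current Provisional Registration is held — every condition holds. Turning to paragraph (n): (n) is engaged — the compliance score is 36 points, meeting the 29 points threshold. So (d) is unavailable.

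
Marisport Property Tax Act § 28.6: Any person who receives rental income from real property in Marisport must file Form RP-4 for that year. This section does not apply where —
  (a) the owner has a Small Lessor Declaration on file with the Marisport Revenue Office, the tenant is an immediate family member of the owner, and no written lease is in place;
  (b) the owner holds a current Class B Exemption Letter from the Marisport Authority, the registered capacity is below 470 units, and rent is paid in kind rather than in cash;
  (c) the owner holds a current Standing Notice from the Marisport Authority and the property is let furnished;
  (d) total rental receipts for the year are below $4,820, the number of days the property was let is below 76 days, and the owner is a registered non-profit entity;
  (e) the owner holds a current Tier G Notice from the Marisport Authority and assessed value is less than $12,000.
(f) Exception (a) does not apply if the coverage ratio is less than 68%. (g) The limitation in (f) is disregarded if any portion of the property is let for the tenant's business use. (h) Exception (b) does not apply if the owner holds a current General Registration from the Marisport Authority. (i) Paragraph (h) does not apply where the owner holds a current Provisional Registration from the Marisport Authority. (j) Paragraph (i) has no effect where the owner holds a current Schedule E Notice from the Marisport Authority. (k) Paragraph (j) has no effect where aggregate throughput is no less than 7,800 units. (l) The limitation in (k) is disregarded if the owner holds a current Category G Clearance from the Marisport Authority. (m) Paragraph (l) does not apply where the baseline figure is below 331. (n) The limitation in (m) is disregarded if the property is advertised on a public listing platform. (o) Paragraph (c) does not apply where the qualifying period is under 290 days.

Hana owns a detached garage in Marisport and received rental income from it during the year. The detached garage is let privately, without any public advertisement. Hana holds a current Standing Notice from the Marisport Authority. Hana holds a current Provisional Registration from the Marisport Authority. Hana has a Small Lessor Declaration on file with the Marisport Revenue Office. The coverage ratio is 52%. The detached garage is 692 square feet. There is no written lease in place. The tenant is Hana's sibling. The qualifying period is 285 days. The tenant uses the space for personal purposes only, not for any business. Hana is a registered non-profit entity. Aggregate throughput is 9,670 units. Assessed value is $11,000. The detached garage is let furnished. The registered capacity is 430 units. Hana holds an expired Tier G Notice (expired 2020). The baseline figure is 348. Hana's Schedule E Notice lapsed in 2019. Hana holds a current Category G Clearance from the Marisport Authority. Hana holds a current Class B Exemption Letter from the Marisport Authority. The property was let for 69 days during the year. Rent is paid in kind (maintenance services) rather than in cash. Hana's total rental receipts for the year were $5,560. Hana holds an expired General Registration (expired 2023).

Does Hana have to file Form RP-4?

No — exception (b) applies; Hana is not required to file Form RP-4.

Exception (a)'s conditions are all satisfied: a Small Lessor Declaration is on file; the tenant is an immediate family member; there is no written lease. But: (f) operates against (a): the coverage ratio is 52%, less than the 68% limit. (g), which would lift (f), does not operate here — the space is used for personal purposes only. (a) is therefore removed.
Exception (b): a current Class B Exemption Letter is held; the registered capacity is 430 units, below the 470 units limit; rent is paid in kind — every condition holds. Under paragraphs (h)–(n): (h) does not operate here — there is no General Registration in force. (b) remains available.
Exception (c)'s conditions are all satisfied: a current Standing Notice is held; the property is let furnished. But applying paragraph (o): (o) operates against (c): the qualifying period is 285 days, under the 290 days limit. So (c) is unavailable.
Exception (d) requires that total rental receipts for the year are below $4,820; but total rental receipts for the year are $5,560, not below $4,820, so (d) is unavailable.
Exception (e) fails — no current Tier G Notice is held.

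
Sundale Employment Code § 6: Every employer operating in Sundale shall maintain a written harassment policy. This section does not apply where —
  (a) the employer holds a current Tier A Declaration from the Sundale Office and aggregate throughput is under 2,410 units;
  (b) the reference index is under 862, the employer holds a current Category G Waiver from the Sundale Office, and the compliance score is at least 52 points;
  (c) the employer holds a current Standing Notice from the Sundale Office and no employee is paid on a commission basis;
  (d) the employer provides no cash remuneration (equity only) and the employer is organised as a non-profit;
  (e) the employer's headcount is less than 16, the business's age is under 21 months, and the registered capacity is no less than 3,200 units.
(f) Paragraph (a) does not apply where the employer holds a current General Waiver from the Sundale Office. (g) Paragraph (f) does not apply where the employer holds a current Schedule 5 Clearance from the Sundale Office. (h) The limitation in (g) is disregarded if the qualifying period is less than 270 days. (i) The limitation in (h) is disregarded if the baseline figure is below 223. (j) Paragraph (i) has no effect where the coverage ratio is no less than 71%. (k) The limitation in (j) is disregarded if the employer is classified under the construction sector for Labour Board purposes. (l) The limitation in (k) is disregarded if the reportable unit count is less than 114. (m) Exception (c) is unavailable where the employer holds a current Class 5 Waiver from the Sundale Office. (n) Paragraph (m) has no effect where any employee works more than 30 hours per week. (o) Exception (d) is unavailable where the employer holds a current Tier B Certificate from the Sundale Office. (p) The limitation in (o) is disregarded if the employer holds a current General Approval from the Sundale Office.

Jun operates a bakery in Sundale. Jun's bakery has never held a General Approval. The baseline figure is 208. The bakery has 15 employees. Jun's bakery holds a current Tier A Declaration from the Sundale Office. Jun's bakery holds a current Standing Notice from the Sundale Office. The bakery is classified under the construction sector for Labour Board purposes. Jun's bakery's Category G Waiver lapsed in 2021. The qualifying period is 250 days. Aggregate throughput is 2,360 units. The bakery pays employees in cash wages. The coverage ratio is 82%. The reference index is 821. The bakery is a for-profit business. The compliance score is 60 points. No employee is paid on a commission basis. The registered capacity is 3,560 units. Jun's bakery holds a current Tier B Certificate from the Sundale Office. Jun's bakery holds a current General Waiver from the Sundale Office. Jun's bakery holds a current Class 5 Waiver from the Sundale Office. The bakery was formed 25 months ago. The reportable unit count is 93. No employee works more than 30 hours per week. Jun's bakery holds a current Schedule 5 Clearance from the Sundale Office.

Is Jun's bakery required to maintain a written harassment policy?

Yes — Jun's bakery must maintain a written harassment policy.

Exception (a): a current Tier A Declaration is held; aggregate throughput is 2,360 units, under the 2,410 units limit — every condition holds. Turning to paragraphs (f)–(l): (f) operates against (a): a current General Waiver is held. (g) applies (a current Schedule 5 Clearance is held), but is overridden by (h): (h) is engaged — the qualifying period is 250 days, less than the 270 days limit. (i) would limit (h) — the baseline figure is 208, below the 223 limit — but (j) sets (i) aside: (j) applies — the coverage ratio is 82%, meeting the 71% threshold. (k) would limit (j) — the bakery is classified under the construction sector — but (l) sets (k) aside: (l) operates against (k): the reportable unit count is 93, less than the 114 limit. So (a) is unavailable.
Exception (b) fails — there is no Category G Waiver in force.
Exception (c): a current Standing Notice is held; no employee is paid on commission — every condition holds. Turning to paragraphs (m)–(n): (m) operates against (c): a current Class 5 Waiver is held. (n) does not operate here (no employee exceeds 30 hours/week), so (m) stands. So (c) is unavailable.
Exception (d) requires that the employer provides no cash remuneration (equity only); but employees are paid cash wages, so (d) is unavailable.
Exception (e) does not apply: the business's age is 25 months, not under 21 months.
Every exception is unavailable, so the rule governs.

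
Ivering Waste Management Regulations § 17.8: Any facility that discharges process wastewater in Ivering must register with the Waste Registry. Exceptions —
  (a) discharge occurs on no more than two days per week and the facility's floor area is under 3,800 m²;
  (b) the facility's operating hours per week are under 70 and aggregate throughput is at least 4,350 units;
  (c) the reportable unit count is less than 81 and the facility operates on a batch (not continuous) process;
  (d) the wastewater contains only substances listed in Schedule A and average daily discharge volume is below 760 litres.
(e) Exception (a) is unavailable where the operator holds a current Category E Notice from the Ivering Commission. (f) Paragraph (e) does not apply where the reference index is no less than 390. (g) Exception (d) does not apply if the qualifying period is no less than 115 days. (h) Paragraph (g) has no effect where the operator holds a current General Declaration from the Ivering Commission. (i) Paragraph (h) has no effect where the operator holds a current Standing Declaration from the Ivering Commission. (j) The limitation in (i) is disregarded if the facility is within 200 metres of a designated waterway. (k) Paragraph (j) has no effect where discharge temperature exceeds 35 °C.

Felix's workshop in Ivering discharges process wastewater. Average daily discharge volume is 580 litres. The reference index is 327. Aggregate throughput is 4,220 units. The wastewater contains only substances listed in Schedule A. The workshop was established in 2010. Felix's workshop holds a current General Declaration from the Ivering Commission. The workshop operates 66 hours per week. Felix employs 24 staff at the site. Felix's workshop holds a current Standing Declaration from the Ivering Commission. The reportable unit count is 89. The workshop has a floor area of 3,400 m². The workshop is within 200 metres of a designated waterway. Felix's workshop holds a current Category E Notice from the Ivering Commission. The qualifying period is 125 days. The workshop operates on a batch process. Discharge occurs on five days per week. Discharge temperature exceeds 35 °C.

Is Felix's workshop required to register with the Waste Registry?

Yes — Felix's workshop must register with the Waste Registry.

Exception (a) fails — discharge occurs on five days per week.
Exception (b) requires that aggregate throughput is at least 4,350 units; but aggregate throughput is 4,220 units, short of 4,350 units, so (b) is unavailable.
Exception (c) does not apply: the reportable unit count is 89, not less than 81.
All of (d)'s requirements are met (the wastewater is Schedule-A-only; average daily discharge volume is 580 litres, below the 760 litres limit). But applying paragraphs (g)–(k): (g) is engaged — the qualifying period is 125 days, meeting the 115 days threshold. (h) would limit (g) — a current General Declaration is held — but (i) sets (h) aside: (i) applies — a current Standing Declaration is held. (j) operates (the workshop is within 200 m of a designated waterway), but is overridden by (k): (k) operates against (j): discharge temperature exceeds 35 °C. (d) is therefore removed.
No exception applies. The general rule governs.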